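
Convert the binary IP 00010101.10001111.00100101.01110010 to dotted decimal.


00010101 = 21
10001111 = 143
00100101 = 37
01110010 = 114
IP: 21.143.37.114


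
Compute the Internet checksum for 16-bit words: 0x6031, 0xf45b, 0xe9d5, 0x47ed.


Sum all words (with carry folding):
+ 0x6031 = 0x6031
+ 0xf45b = 0x548d
+ 0xe9d5 = 0x3e63
+ 0x47ed = 0x8650
One's complement: ~0x8650
Checksum = 0x79af


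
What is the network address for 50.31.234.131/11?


IP:   00110010.00011111.11101010.10000011
Mask: 11111111.11100000.00000000.00000000
AND operation:
Net:  00110010.00000000.00000000.00000000
Network: 50.0.0.0/11


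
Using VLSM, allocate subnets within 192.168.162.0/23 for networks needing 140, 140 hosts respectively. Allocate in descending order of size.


140 hosts -> /24 (254 usable): 192.168.162.0/24
140 hosts -> /24 (254 usable): 192.168.163.0/24
Allocation: 192.168.162.0/24 (140 hosts, 254 usable); 192.168.163.0/24 (140 hosts, 254 usable)


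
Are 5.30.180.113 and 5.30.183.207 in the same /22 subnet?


Mask: 255.255.252.0
5.30.180.113 AND mask = 5.30.180.0
5.30.183.207 AND mask = 5.30.180.0
Yes, same subnet (5.30.180.0)


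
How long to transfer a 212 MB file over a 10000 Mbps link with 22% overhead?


Effective throughput = 10000 * (1 - 22/100) = 7800 Mbps
File size in Mb = 212 * 8 = 1696 Mb
Time = 1696 / 7800
Time = 0.2174 seconds


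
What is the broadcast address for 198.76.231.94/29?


Network: 198.76.231.88/29
Host bits = 3
Set all host bits to 1:
Broadcast: 198.76.231.95


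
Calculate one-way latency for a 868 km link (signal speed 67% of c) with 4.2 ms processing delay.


Speed = 0.67 * 3e5 km/s = 201000 km/s
Propagation delay = 868 / 201000 = 0.0043 s = 4.3184 ms
Processing delay = 4.2 ms
Total one-way latency = 8.5184 ms


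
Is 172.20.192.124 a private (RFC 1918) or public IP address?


RFC 1918 private ranges:
  10.0.0.0/8 (10.0.0.0 - 10.255.255.255)
  172.16.0.0/12 (172.16.0.0 - 172.31.255.255)
  192.168.0.0/16 (192.168.0.0 - 192.168.255.255)
Private (in 172.16.0.0/12)


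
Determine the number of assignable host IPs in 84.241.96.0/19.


Host bits = 32 - 19 = 13
Total addresses = 2^13 = 8192
Usable = total - 2 (network and broadcast)
Usable hosts: 8190


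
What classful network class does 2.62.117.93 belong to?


First octet: 2
Binary: 00000010
0xxxxxxx -> Class A (1-126)
Class A, default mask 255.0.0.0 (/8)


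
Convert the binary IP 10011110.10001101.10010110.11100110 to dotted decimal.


10011110 = 158
10001101 = 141
10010110 = 150
11100110 = 230
IP: 158.141.150.230


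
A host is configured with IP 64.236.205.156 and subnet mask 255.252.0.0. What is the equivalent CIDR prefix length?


Binary: 11111111.11111100.00000000.00000000
Count leading 1s
Prefix: /14


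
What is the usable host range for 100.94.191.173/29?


Network: 100.94.191.168
Broadcast: 100.94.191.175
First usable = network + 1
Last usable = broadcast - 1
Range: 100.94.191.169 to 100.94.191.174


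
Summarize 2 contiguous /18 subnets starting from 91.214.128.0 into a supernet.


Original prefix: /18
Number of subnets: 2 = 2^1
New prefix = 18 - 1 = 17
Supernet: 91.214.128.0/17


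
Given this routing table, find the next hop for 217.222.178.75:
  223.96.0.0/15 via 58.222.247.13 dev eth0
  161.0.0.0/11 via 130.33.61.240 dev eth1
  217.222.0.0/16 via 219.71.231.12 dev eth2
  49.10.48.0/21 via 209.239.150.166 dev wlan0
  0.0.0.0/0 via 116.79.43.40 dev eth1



Longest prefix match for 217.222.178.75:
  /15 223.96.0.0: no
  /11 161.0.0.0: no
  /16 217.222.0.0: MATCH
  /21 49.10.48.0: no
  /0 0.0.0.0: MATCH
Selected: next-hop 219.71.231.12 via eth2 (matched /16)


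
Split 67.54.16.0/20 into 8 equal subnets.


New prefix = 20 + 3 = 23
Each subnet has 512 addresses
  67.54.16.0/23
  67.54.18.0/23
  67.54.20.0/23
  67.54.22.0/23
  67.54.24.0/23
  67.54.26.0/23
  67.54.28.0/23
  67.54.30.0/23
Subnets: 67.54.16.0/23, 67.54.18.0/23, 67.54.20.0/23, 67.54.22.0/23, 67.54.24.0/23, 67.54.26.0/23, 67.54.28.0/23, 67.54.30.0/23


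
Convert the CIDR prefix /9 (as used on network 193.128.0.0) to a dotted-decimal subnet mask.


/9 means 9 network bits, 23 host bits
Binary: 11111111100000000000000000000000
Mask: 255.128.0.0


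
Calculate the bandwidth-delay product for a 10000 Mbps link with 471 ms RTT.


BDP = bandwidth * RTT
= 10000 Mbps * 471 ms
= 10000 * 1e6 * 471 / 1000 bits
= 4710000000 bits
= 588750000 bytes
= 574951.1719 KB
BDP = 4710000000 bits (588750000 bytes)


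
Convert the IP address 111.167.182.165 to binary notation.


111 = 01101111
167 = 10100111
182 = 10110110
165 = 10100101
Binary: 01101111.10100111.10110110.10100101


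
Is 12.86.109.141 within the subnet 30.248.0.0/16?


Subnet network: 30.248.0.0
Test IP AND mask: 12.86.0.0
No, 12.86.109.141 is not in 30.248.0.0/16


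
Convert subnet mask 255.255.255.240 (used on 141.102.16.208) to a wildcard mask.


Subnet mask: 255.255.255.240
Wildcard = 255.255.255.255 - subnet mask
255 - 255 = 0
255 - 255 = 0
255 - 255 = 0
255 - 240 = 15
Wildcard: 0.0.0.15


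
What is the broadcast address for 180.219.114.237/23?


Network: 180.219.114.0/23
Host bits = 9
Set all host bits to 1:
Broadcast: 180.219.115.255


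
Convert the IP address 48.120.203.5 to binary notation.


48 = 00110000
120 = 01111000
203 = 11001011
5 = 00000101
Binary: 00110000.01111000.11001011.00000101


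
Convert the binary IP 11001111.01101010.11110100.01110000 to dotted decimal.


11001111 = 207
01101010 = 106
11110100 = 244
01110000 = 112
IP: 207.106.244.112


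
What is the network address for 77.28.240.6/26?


IP:   01001101.00011100.11110000.00000110
Mask: 11111111.11111111.11111111.11000000
AND operation:
Net:  01001101.00011100.11110000.00000000
Network: 77.28.240.0/26


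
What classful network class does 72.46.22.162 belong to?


First octet: 72
Binary: 01001000
0xxxxxxx -> Class A (1-126)
Class A, default mask 255.0.0.0 (/8)


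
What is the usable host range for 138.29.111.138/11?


Network: 138.0.0.0
Broadcast: 138.31.255.255
First usable = network + 1
Last usable = broadcast - 1
Range: 138.0.0.1 to 138.31.255.254


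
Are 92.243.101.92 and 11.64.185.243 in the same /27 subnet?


Mask: 255.255.255.224
92.243.101.92 AND mask = 92.243.101.64
11.64.185.243 AND mask = 11.64.185.224
No, different subnets (92.243.101.64 vs 11.64.185.224)


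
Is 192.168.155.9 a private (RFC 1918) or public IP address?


RFC 1918 private ranges:
  10.0.0.0/8 (10.0.0.0 - 10.255.255.255)
  172.16.0.0/12 (172.16.0.0 - 172.31.255.255)
  192.168.0.0/16 (192.168.0.0 - 192.168.255.255)
Private (in 192.168.0.0/16)


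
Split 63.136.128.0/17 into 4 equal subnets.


New prefix = 17 + 2 = 19
Each subnet has 8192 addresses
  63.136.128.0/19
  63.136.160.0/19
  63.136.192.0/19
  63.136.224.0/19
Subnets: 63.136.128.0/19, 63.136.160.0/19, 63.136.192.0/19, 63.136.224.0/19


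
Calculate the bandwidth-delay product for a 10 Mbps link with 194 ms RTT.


BDP = bandwidth * RTT
= 10 Mbps * 194 ms
= 10 * 1e6 * 194 / 1000 bits
= 1940000 bits
= 242500 bytes
= 236.8164 KB
BDP = 1940000 bits (242500 bytes)


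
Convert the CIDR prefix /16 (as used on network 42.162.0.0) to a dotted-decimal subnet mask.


/16 means 16 network bits, 16 host bits
Binary: 11111111111111110000000000000000
Mask: 255.255.0.0


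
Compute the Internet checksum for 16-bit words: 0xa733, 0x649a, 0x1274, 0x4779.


Sum all words (with carry folding):
+ 0xa733 = 0xa733
+ 0x649a = 0x0bce
+ 0x1274 = 0x1e42
+ 0x4779 = 0x65bb
One's complement: ~0x65bb
Checksum = 0x9a44


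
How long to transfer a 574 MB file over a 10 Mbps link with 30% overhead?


Effective throughput = 10 * (1 - 30/100) = 7 Mbps
File size in Mb = 574 * 8 = 4592 Mb
Time = 4592 / 7
Time = 656 seconds


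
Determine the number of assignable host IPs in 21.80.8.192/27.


Host bits = 32 - 27 = 5
Total addresses = 2^5 = 32
Usable = total - 2 (network and broadcast)
Usable hosts: 30


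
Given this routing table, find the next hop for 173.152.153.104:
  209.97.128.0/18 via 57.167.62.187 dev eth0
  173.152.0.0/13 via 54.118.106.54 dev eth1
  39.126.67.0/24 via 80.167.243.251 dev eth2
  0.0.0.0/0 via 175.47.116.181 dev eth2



Longest prefix match for 173.152.153.104:
  /18 209.97.128.0: no
  /13 173.152.0.0: MATCH
  /24 39.126.67.0: no
  /0 0.0.0.0: MATCH
Selected: next-hop 54.118.106.54 via eth1 (matched /13)


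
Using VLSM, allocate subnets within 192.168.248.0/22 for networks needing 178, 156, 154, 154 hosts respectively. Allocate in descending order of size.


178 hosts -> /24 (254 usable): 192.168.248.0/24
156 hosts -> /24 (254 usable): 192.168.249.0/24
154 hosts -> /24 (254 usable): 192.168.250.0/24
154 hosts -> /24 (254 usable): 192.168.251.0/24
Allocation: 192.168.248.0/24 (178 hosts, 254 usable); 192.168.249.0/24 (156 hosts, 254 usable); 192.168.250.0/24 (154 hosts, 254 usable); 192.168.251.0/24 (154 hosts, 254 usable)


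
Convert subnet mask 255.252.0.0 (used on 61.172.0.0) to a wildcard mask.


Subnet mask: 255.252.0.0
Wildcard = 255.255.255.255 - subnet mask
255 - 255 = 0
255 - 252 = 3
255 - 0 = 255
255 - 0 = 255
Wildcard: 0.3.255.255


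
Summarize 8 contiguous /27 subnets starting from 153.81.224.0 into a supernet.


Original prefix: /27
Number of subnets: 8 = 2^3
New prefix = 27 - 3 = 24
Supernet: 153.81.224.0/24


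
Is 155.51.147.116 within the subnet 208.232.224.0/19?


Subnet network: 208.232.224.0
Test IP AND mask: 155.51.128.0
No, 155.51.147.116 is not in 208.232.224.0/19


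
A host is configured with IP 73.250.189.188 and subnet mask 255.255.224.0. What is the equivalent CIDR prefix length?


Binary: 11111111.11111111.11100000.00000000
Count leading 1s
Prefix: /19


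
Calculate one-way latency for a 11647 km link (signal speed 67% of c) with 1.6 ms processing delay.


Speed = 0.67 * 3e5 km/s = 201000 km/s
Propagation delay = 11647 / 201000 = 0.0579 s = 57.9453 ms
Processing delay = 1.6 ms
Total one-way latency = 59.5453 ms


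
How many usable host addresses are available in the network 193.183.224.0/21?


Host bits = 32 - 21 = 11
Total addresses = 2^11 = 2048
Usable = total - 2 (network and broadcast)
Usable hosts: 2046


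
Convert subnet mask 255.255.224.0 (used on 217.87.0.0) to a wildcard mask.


Subnet mask: 255.255.224.0
Wildcard = 255.255.255.255 - subnet mask
255 - 255 = 0
255 - 255 = 0
255 - 224 = 31
255 - 0 = 255
Wildcard: 0.0.31.255


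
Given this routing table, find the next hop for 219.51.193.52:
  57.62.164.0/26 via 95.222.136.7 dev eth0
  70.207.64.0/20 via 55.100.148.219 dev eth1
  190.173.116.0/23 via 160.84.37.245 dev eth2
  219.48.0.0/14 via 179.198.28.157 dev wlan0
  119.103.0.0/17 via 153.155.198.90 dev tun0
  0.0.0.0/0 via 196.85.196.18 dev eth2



Longest prefix match for 219.51.193.52:
  /26 57.62.164.0: no
  /20 70.207.64.0: no
  /23 190.173.116.0: no
  /14 219.48.0.0: MATCH
  /17 119.103.0.0: no
  /0 0.0.0.0: MATCH
Selected: next-hop 179.198.28.157 via wlan0 (matched /14)


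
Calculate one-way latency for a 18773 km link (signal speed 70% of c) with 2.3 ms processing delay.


Speed = 0.7 * 3e5 km/s = 210000 km/s
Propagation delay = 18773 / 210000 = 0.0894 s = 89.3952 ms
Processing delay = 2.3 ms
Total one-way latency = 91.6952 ms


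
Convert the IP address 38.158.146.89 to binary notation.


38 = 00100110
158 = 10011110
146 = 10010010
89 = 01011001
Binary: 00100110.10011110.10010010.01011001


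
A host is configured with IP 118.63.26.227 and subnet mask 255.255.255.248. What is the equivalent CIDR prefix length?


Binary: 11111111.11111111.11111111.11111000
Count leading 1s
Prefix: /29


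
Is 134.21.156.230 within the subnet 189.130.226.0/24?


Subnet network: 189.130.226.0
Test IP AND mask: 134.21.156.0
No, 134.21.156.230 is not in 189.130.226.0/24


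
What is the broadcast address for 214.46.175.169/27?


Network: 214.46.175.160/27
Host bits = 5
Set all host bits to 1:
Broadcast: 214.46.175.191


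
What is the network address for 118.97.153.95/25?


IP:   01110110.01100001.10011001.01011111
Mask: 11111111.11111111.11111111.10000000
AND operation:
Net:  01110110.01100001.10011001.00000000
Network: 118.97.153.0/25


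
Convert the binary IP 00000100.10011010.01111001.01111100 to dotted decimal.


00000100 = 4
10011010 = 154
01111001 = 121
01111100 = 124
IP: 4.154.121.124


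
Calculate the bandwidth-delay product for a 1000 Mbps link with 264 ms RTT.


BDP = bandwidth * RTT
= 1000 Mbps * 264 ms
= 1000 * 1e6 * 264 / 1000 bits
= 264000000 bits
= 33000000 bytes
= 32226.5625 KB
BDP = 264000000 bits (33000000 bytes)


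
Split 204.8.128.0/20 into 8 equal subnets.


New prefix = 20 + 3 = 23
Each subnet has 512 addresses
  204.8.128.0/23
  204.8.130.0/23
  204.8.132.0/23
  204.8.134.0/23
  204.8.136.0/23
  204.8.138.0/23
  204.8.140.0/23
  204.8.142.0/23
Subnets: 204.8.128.0/23, 204.8.130.0/23, 204.8.132.0/23, 204.8.134.0/23, 204.8.136.0/23, 204.8.138.0/23, 204.8.140.0/23, 204.8.142.0/23


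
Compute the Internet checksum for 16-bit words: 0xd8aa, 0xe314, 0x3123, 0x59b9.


Sum all words (with carry folding):
+ 0xd8aa = 0xd8aa
+ 0xe314 = 0xbbbf
+ 0x3123 = 0xece2
+ 0x59b9 = 0x469c
One's complement: ~0x469c
Checksum = 0xb963


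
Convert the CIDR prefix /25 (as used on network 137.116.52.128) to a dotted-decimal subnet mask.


/25 means 25 network bits, 7 host bits
Binary: 11111111111111111111111110000000
Mask: 255.255.255.128


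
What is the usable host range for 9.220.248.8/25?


Network: 9.220.248.0
Broadcast: 9.220.248.127
First usable = network + 1
Last usable = broadcast - 1
Range: 9.220.248.1 to 9.220.248.126


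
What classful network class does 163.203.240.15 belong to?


First octet: 163
Binary: 10100011
10xxxxxx -> Class B (128-191)
Class B, default mask 255.255.0.0 (/16)


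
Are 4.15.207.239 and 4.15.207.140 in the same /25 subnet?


Mask: 255.255.255.128
4.15.207.239 AND mask = 4.15.207.128
4.15.207.140 AND mask = 4.15.207.128
Yes, same subnet (4.15.207.128)


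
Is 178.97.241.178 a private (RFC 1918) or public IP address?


RFC 1918 private ranges:
  10.0.0.0/8 (10.0.0.0 - 10.255.255.255)
  172.16.0.0/12 (172.16.0.0 - 172.31.255.255)
  192.168.0.0/16 (192.168.0.0 - 192.168.255.255)
Public (not in any RFC 1918 range)


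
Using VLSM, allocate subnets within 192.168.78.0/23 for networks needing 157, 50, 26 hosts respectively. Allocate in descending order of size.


157 hosts -> /24 (254 usable): 192.168.78.0/24
50 hosts -> /26 (62 usable): 192.168.79.0/26
26 hosts -> /27 (30 usable): 192.168.79.64/27
Allocation: 192.168.78.0/24 (157 hosts, 254 usable); 192.168.79.0/26 (50 hosts, 62 usable); 192.168.79.64/27 (26 hosts, 30 usable)


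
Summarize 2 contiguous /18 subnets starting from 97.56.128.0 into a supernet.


Original prefix: /18
Number of subnets: 2 = 2^1
New prefix = 18 - 1 = 17
Supernet: 97.56.128.0/17


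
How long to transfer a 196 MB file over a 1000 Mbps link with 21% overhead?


Effective throughput = 1000 * (1 - 21/100) = 790 Mbps
File size in Mb = 196 * 8 = 1568 Mb
Time = 1568 / 790
Time = 1.9848 seconds


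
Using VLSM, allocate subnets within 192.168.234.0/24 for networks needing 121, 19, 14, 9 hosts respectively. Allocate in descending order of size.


121 hosts -> /25 (126 usable): 192.168.234.0/25
19 hosts -> /27 (30 usable): 192.168.234.128/27
14 hosts -> /28 (14 usable): 192.168.234.160/28
9 hosts -> /28 (14 usable): 192.168.234.176/28
Allocation: 192.168.234.0/25 (121 hosts, 126 usable); 192.168.234.128/27 (19 hosts, 30 usable); 192.168.234.160/28 (14 hosts, 14 usable); 192.168.234.176/28 (9 hosts, 14 usable)


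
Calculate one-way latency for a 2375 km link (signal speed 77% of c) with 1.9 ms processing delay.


Speed = 0.77 * 3e5 km/s = 231000 km/s
Propagation delay = 2375 / 231000 = 0.0103 s = 10.2814 ms
Processing delay = 1.9 ms
Total one-way latency = 12.1814 ms


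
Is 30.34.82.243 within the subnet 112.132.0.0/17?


Subnet network: 112.132.0.0
Test IP AND mask: 30.34.0.0
No, 30.34.82.243 is not in 112.132.0.0/17


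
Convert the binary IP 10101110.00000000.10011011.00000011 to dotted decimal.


10101110 = 174
00000000 = 0
10011011 = 155
00000011 = 3
IP: 174.0.155.3


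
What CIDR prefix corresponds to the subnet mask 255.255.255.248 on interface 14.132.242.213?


Binary: 11111111.11111111.11111111.11111000
Count leading 1s
Prefix: /29


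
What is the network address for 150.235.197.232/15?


IP:   10010110.11101011.11000101.11101000
Mask: 11111111.11111110.00000000.00000000
AND operation:
Net:  10010110.11101010.00000000.00000000
Network: 150.234.0.0/15


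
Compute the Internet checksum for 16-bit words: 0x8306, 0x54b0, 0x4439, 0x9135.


Sum all words (with carry folding):
+ 0x8306 = 0x8306
+ 0x54b0 = 0xd7b6
+ 0x4439 = 0x1bf0
+ 0x9135 = 0xad25
One's complement: ~0xad25
Checksum = 0x52da


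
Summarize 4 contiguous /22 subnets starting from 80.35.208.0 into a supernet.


Original prefix: /22
Number of subnets: 4 = 2^2
New prefix = 22 - 2 = 20
Supernet: 80.35.208.0/20


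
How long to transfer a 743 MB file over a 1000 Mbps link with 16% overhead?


Effective throughput = 1000 * (1 - 16/100) = 840 Mbps
File size in Mb = 743 * 8 = 5944 Mb
Time = 5944 / 840
Time = 7.0762 seconds


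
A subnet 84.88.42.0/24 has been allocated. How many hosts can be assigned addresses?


Host bits = 32 - 24 = 8
Total addresses = 2^8 = 256
Usable = total - 2 (network and broadcast)
Usable hosts: 254


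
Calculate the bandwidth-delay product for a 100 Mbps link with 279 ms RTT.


BDP = bandwidth * RTT
= 100 Mbps * 279 ms
= 100 * 1e6 * 279 / 1000 bits
= 27900000 bits
= 3487500 bytes
= 3405.7617 KB
BDP = 27900000 bits (3487500 bytes)


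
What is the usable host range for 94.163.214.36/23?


Network: 94.163.214.0
Broadcast: 94.163.215.255
First usable = network + 1
Last usable = broadcast - 1
Range: 94.163.214.1 to 94.163.215.254


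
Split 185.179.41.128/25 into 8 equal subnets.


New prefix = 25 + 3 = 28
Each subnet has 16 addresses
  185.179.41.128/28
  185.179.41.144/28
  185.179.41.160/28
  185.179.41.176/28
  185.179.41.192/28
  185.179.41.208/28
  185.179.41.224/28
  185.179.41.240/28
Subnets: 185.179.41.128/28, 185.179.41.144/28, 185.179.41.160/28, 185.179.41.176/28, 185.179.41.192/28, 185.179.41.208/28, 185.179.41.224/28, 185.179.41.240/28


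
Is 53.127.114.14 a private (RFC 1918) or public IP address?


RFC 1918 private ranges:
  10.0.0.0/8 (10.0.0.0 - 10.255.255.255)
  172.16.0.0/12 (172.16.0.0 - 172.31.255.255)
  192.168.0.0/16 (192.168.0.0 - 192.168.255.255)
Public (not in any RFC 1918 range)


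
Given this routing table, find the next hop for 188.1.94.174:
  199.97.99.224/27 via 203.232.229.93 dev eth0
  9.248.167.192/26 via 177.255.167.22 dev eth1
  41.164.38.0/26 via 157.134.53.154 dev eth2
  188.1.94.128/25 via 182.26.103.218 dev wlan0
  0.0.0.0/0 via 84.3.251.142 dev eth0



Longest prefix match for 188.1.94.174:
  /27 199.97.99.224: no
  /26 9.248.167.192: no
  /26 41.164.38.0: no
  /25 188.1.94.128: MATCH
  /0 0.0.0.0: MATCH
Selected: next-hop 182.26.103.218 via wlan0 (matched /25)


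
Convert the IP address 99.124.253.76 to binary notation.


99 = 01100011
124 = 01111100
253 = 11111101
76 = 01001100
Binary: 01100011.01111100.11111101.01001100


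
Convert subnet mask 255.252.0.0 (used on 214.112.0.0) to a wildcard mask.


Subnet mask: 255.252.0.0
Wildcard = 255.255.255.255 - subnet mask
255 - 255 = 0
255 - 252 = 3
255 - 0 = 255
255 - 0 = 255
Wildcard: 0.3.255.255


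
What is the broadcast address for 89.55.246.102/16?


Network: 89.55.0.0/16
Host bits = 16
Set all host bits to 1:
Broadcast: 89.55.255.255


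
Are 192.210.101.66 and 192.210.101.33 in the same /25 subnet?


Mask: 255.255.255.128
192.210.101.66 AND mask = 192.210.101.0
192.210.101.33 AND mask = 192.210.101.0
Yes, same subnet (192.210.101.0)


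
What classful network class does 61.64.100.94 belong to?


First octet: 61
Binary: 00111101
0xxxxxxx -> Class A (1-126)
Class A, default mask 255.0.0.0 (/8)


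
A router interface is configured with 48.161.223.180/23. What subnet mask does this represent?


/23 means 23 network bits, 9 host bits
Binary: 11111111111111111111111000000000
Mask: 255.255.254.0


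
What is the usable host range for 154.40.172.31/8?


Network: 154.0.0.0
Broadcast: 154.255.255.255
First usable = network + 1
Last usable = broadcast - 1
Range: 154.0.0.1 to 154.255.255.254


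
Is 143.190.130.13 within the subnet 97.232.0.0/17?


Subnet network: 97.232.0.0
Test IP AND mask: 143.190.128.0
No, 143.190.130.13 is not in 97.232.0.0/17


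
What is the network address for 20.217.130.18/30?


IP:   00010100.11011001.10000010.00010010
Mask: 11111111.11111111.11111111.11111100
AND operation:
Net:  00010100.11011001.10000010.00010000
Network: 20.217.130.16/30


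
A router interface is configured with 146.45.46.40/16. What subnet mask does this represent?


/16 means 16 network bits, 16 host bits
Binary: 11111111111111110000000000000000
Mask: 255.255.0.0


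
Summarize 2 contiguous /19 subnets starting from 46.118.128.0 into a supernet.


Original prefix: /19
Number of subnets: 2 = 2^1
New prefix = 19 - 1 = 18
Supernet: 46.118.128.0/18


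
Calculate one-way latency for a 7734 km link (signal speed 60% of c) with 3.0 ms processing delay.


Speed = 0.6 * 3e5 km/s = 180000 km/s
Propagation delay = 7734 / 180000 = 0.043 s = 42.9667 ms
Processing delay = 3.0 ms
Total one-way latency = 45.9667 ms


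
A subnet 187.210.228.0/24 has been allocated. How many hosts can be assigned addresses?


Host bits = 32 - 24 = 8
Total addresses = 2^8 = 256
Usable = total - 2 (network and broadcast)
Usable hosts: 254


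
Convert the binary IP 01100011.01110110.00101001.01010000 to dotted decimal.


01100011 = 99
01110110 = 118
00101001 = 41
01010000 = 80
IP: 99.118.41.80


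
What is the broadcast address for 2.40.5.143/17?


Network: 2.40.0.0/17
Host bits = 15
Set all host bits to 1:
Broadcast: 2.40.127.255


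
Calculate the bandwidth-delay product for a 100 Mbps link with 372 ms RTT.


BDP = bandwidth * RTT
= 100 Mbps * 372 ms
= 100 * 1e6 * 372 / 1000 bits
= 37200000 bits
= 4650000 bytes
= 4541.0156 KB
BDP = 37200000 bits (4650000 bytes)


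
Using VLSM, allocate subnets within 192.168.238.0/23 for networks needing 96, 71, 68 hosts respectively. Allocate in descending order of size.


96 hosts -> /25 (126 usable): 192.168.238.0/25
71 hosts -> /25 (126 usable): 192.168.238.128/25
68 hosts -> /25 (126 usable): 192.168.239.0/25
Allocation: 192.168.238.0/25 (96 hosts, 126 usable); 192.168.238.128/25 (71 hosts, 126 usable); 192.168.239.0/25 (68 hosts, 126 usable)


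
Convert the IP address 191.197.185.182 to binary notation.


191 = 10111111
197 = 11000101
185 = 10111001
182 = 10110110
Binary: 10111111.11000101.10111001.10110110


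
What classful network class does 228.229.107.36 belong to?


First octet: 228
Binary: 11100100
1110xxxx -> Class D (224-239)
Class D (multicast), default mask N/A


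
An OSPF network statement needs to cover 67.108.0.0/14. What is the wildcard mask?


Subnet mask: 255.252.0.0
Wildcard = 255.255.255.255 - subnet mask
255 - 255 = 0
255 - 252 = 3
255 - 0 = 255
255 - 0 = 255
Wildcard: 0.3.255.255


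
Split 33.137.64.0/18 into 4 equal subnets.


New prefix = 18 + 2 = 20
Each subnet has 4096 addresses
  33.137.64.0/20
  33.137.80.0/20
  33.137.96.0/20
  33.137.112.0/20
Subnets: 33.137.64.0/20, 33.137.80.0/20, 33.137.96.0/20, 33.137.112.0/20


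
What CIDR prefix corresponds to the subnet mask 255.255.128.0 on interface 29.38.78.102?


Binary: 11111111.11111111.10000000.00000000
Count leading 1s
Prefix: /17


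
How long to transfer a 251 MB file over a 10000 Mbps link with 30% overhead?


Effective throughput = 10000 * (1 - 30/100) = 7000 Mbps
File size in Mb = 251 * 8 = 2008 Mb
Time = 2008 / 7000
Time = 0.2869 seconds


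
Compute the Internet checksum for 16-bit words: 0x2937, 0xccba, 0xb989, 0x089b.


Sum all words (with carry folding):
+ 0x2937 = 0x2937
+ 0xccba = 0xf5f1
+ 0xb989 = 0xaf7b
+ 0x089b = 0xb816
One's complement: ~0xb816
Checksum = 0x47e9


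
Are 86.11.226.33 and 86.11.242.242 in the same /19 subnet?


Mask: 255.255.224.0
86.11.226.33 AND mask = 86.11.224.0
86.11.242.242 AND mask = 86.11.224.0
Yes, same subnet (86.11.224.0)


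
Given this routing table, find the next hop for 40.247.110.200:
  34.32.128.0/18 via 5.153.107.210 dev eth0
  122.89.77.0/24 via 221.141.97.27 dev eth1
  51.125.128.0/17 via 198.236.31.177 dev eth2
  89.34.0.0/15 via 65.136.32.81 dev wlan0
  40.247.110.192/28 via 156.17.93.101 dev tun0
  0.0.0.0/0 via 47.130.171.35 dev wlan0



Longest prefix match for 40.247.110.200:
  /18 34.32.128.0: no
  /24 122.89.77.0: no
  /17 51.125.128.0: no
  /15 89.34.0.0: no
  /28 40.247.110.192: MATCH
  /0 0.0.0.0: MATCH
Selected: next-hop 156.17.93.101 via tun0 (matched /28)


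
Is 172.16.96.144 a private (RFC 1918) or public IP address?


RFC 1918 private ranges:
  10.0.0.0/8 (10.0.0.0 - 10.255.255.255)
  172.16.0.0/12 (172.16.0.0 - 172.31.255.255)
  192.168.0.0/16 (192.168.0.0 - 192.168.255.255)
Private (in 172.16.0.0/12)


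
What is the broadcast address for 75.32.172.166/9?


Network: 75.0.0.0/9
Host bits = 23
Set all host bits to 1:
Broadcast: 75.127.255.255


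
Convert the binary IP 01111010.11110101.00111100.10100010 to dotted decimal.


01111010 = 122
11110101 = 245
00111100 = 60
10100010 = 162
IP: 122.245.60.162


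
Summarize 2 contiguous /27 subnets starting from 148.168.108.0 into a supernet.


Original prefix: /27
Number of subnets: 2 = 2^1
New prefix = 27 - 1 = 26
Supernet: 148.168.108.0/26


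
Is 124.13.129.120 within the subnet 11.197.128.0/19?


Subnet network: 11.197.128.0
Test IP AND mask: 124.13.128.0
No, 124.13.129.120 is not in 11.197.128.0/19


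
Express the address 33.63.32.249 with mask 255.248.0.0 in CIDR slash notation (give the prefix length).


Binary: 11111111.11111000.00000000.00000000
Count leading 1s
Prefix: /13


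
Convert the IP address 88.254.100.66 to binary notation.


88 = 01011000
254 = 11111110
100 = 01100100
66 = 01000010
Binary: 01011000.11111110.01100100.01000010


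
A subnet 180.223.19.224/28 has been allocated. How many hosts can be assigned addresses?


Host bits = 32 - 28 = 4
Total addresses = 2^4 = 16
Usable = total - 2 (network and broadcast)
Usable hosts: 14


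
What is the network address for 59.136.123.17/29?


IP:   00111011.10001000.01111011.00010001
Mask: 11111111.11111111.11111111.11111000
AND operation:
Net:  00111011.10001000.01111011.00010000
Network: 59.136.123.16/29


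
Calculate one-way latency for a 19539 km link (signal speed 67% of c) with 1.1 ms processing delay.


Speed = 0.67 * 3e5 km/s = 201000 km/s
Propagation delay = 19539 / 201000 = 0.0972 s = 97.209 ms
Processing delay = 1.1 ms
Total one-way latency = 98.309 ms


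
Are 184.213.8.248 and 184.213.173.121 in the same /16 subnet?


Mask: 255.255.0.0
184.213.8.248 AND mask = 184.213.0.0
184.213.173.121 AND mask = 184.213.0.0
Yes, same subnet (184.213.0.0)


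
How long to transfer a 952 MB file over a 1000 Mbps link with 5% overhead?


Effective throughput = 1000 * (1 - 5/100) = 950 Mbps
File size in Mb = 952 * 8 = 7616 Mb
Time = 7616 / 950
Time = 8.0168 seconds


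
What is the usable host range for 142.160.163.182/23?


Network: 142.160.162.0
Broadcast: 142.160.163.255
First usable = network + 1
Last usable = broadcast - 1
Range: 142.160.162.1 to 142.160.163.254


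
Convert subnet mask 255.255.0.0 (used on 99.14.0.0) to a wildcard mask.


Subnet mask: 255.255.0.0
Wildcard = 255.255.255.255 - subnet mask
255 - 255 = 0
255 - 255 = 0
255 - 0 = 255
255 - 0 = 255
Wildcard: 0.0.255.255


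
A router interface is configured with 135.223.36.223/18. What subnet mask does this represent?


/18 means 18 network bits, 14 host bits
Binary: 11111111111111111100000000000000
Mask: 255.255.192.0


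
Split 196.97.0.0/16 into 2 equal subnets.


New prefix = 16 + 1 = 17
Each subnet has 32768 addresses
  196.97.0.0/17
  196.97.128.0/17
Subnets: 196.97.0.0/17, 196.97.128.0/17


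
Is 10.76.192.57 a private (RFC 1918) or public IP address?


RFC 1918 private ranges:
  10.0.0.0/8 (10.0.0.0 - 10.255.255.255)
  172.16.0.0/12 (172.16.0.0 - 172.31.255.255)
  192.168.0.0/16 (192.168.0.0 - 192.168.255.255)
Private (in 10.0.0.0/8)


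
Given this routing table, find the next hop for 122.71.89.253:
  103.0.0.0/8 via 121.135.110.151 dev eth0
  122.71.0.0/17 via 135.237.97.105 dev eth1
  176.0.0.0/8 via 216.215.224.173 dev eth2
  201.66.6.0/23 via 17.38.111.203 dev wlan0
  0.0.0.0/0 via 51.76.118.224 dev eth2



Longest prefix match for 122.71.89.253:
  /8 103.0.0.0: no
  /17 122.71.0.0: MATCH
  /8 176.0.0.0: no
  /23 201.66.6.0: no
  /0 0.0.0.0: MATCH
Selected: next-hop 135.237.97.105 via eth1 (matched /17)


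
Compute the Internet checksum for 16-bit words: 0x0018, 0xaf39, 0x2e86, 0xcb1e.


Sum all words (with carry folding):
+ 0x0018 = 0x0018
+ 0xaf39 = 0xaf51
+ 0x2e86 = 0xddd7
+ 0xcb1e = 0xa8f6
One's complement: ~0xa8f6
Checksum = 0x5709


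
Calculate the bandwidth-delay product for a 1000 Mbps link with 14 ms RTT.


BDP = bandwidth * RTT
= 1000 Mbps * 14 ms
= 1000 * 1e6 * 14 / 1000 bits
= 14000000 bits
= 1750000 bytes
= 1708.9844 KB
BDP = 14000000 bits (1750000 bytes)


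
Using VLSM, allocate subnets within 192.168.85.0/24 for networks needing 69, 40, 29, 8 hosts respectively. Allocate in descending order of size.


69 hosts -> /25 (126 usable): 192.168.85.0/25
40 hosts -> /26 (62 usable): 192.168.85.128/26
29 hosts -> /27 (30 usable): 192.168.85.192/27
8 hosts -> /28 (14 usable): 192.168.85.224/28
Allocation: 192.168.85.0/25 (69 hosts, 126 usable); 192.168.85.128/26 (40 hosts, 62 usable); 192.168.85.192/27 (29 hosts, 30 usable); 192.168.85.224/28 (8 hosts, 14 usable)


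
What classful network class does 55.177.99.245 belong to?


First octet: 55
Binary: 00110111
0xxxxxxx -> Class A (1-126)
Class A, default mask 255.0.0.0 (/8)


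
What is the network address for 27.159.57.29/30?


IP:   00011011.10011111.00111001.00011101
Mask: 11111111.11111111.11111111.11111100
AND operation:
Net:  00011011.10011111.00111001.00011100
Network: 27.159.57.28/30


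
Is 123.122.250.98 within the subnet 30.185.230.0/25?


Subnet network: 30.185.230.0
Test IP AND mask: 123.122.250.0
No, 123.122.250.98 is not in 30.185.230.0/25


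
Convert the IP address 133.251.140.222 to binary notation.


133 = 10000101
251 = 11111011
140 = 10001100
222 = 11011110
Binary: 10000101.11111011.10001100.11011110


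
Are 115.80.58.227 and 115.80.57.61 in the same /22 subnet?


Mask: 255.255.252.0
115.80.58.227 AND mask = 115.80.56.0
115.80.57.61 AND mask = 115.80.56.0
Yes, same subnet (115.80.56.0)


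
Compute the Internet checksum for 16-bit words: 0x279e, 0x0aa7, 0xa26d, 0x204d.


Sum all words (with carry folding):
+ 0x279e = 0x279e
+ 0x0aa7 = 0x3245
+ 0xa26d = 0xd4b2
+ 0x204d = 0xf4ff
One's complement: ~0xf4ff
Checksum = 0x0b00


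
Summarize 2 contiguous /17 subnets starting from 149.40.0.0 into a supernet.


Original prefix: /17
Number of subnets: 2 = 2^1
New prefix = 17 - 1 = 16
Supernet: 149.40.0.0/16


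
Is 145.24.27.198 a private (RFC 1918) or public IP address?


RFC 1918 private ranges:
  10.0.0.0/8 (10.0.0.0 - 10.255.255.255)
  172.16.0.0/12 (172.16.0.0 - 172.31.255.255)
  192.168.0.0/16 (192.168.0.0 - 192.168.255.255)
Public (not in any RFC 1918 range)


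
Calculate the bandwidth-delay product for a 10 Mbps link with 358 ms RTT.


BDP = bandwidth * RTT
= 10 Mbps * 358 ms
= 10 * 1e6 * 358 / 1000 bits
= 3580000 bits
= 447500 bytes
= 437.0117 KB
BDP = 3580000 bits (447500 bytes)


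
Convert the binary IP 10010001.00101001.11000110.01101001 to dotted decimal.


10010001 = 145
00101001 = 41
11000110 = 198
01101001 = 105
IP: 145.41.198.105


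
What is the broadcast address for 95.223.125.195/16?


Network: 95.223.0.0/16
Host bits = 16
Set all host bits to 1:
Broadcast: 95.223.255.255


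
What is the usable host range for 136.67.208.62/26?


Network: 136.67.208.0
Broadcast: 136.67.208.63
First usable = network + 1
Last usable = broadcast - 1
Range: 136.67.208.1 to 136.67.208.62


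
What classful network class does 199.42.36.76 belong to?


First octet: 199
Binary: 11000111
110xxxxx -> Class C (192-223)
Class C, default mask 255.255.255.0 (/24)


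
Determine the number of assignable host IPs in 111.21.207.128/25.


Host bits = 32 - 25 = 7
Total addresses = 2^7 = 128
Usable = total - 2 (network and broadcast)
Usable hosts: 126


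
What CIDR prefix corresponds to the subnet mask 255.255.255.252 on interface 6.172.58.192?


Binary: 11111111.11111111.11111111.11111100
Count leading 1s
Prefix: /30


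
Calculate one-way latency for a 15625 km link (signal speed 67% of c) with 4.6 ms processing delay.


Speed = 0.67 * 3e5 km/s = 201000 km/s
Propagation delay = 15625 / 201000 = 0.0777 s = 77.7363 ms
Processing delay = 4.6 ms
Total one-way latency = 82.3363 ms


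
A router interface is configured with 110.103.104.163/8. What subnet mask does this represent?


/8 means 8 network bits, 24 host bits
Binary: 11111111000000000000000000000000
Mask: 255.0.0.0


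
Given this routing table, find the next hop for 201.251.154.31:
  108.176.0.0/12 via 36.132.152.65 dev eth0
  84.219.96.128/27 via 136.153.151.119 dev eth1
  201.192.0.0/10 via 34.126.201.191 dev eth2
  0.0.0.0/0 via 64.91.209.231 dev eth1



Longest prefix match for 201.251.154.31:
  /12 108.176.0.0: no
  /27 84.219.96.128: no
  /10 201.192.0.0: MATCH
  /0 0.0.0.0: MATCH
Selected: next-hop 34.126.201.191 via eth2 (matched /10)


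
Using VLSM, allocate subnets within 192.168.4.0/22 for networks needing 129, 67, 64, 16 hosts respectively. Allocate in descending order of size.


129 hosts -> /24 (254 usable): 192.168.4.0/24
67 hosts -> /25 (126 usable): 192.168.5.0/25
64 hosts -> /25 (126 usable): 192.168.5.128/25
16 hosts -> /27 (30 usable): 192.168.6.0/27
Allocation: 192.168.4.0/24 (129 hosts, 254 usable); 192.168.5.0/25 (67 hosts, 126 usable); 192.168.5.128/25 (64 hosts, 126 usable); 192.168.6.0/27 (16 hosts, 30 usable)


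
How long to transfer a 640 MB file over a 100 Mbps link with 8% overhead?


Effective throughput = 100 * (1 - 8/100) = 92 Mbps
File size in Mb = 640 * 8 = 5120 Mb
Time = 5120 / 92
Time = 55.6522 seconds


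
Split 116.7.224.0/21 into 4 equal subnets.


New prefix = 21 + 2 = 23
Each subnet has 512 addresses
  116.7.224.0/23
  116.7.226.0/23
  116.7.228.0/23
  116.7.230.0/23
Subnets: 116.7.224.0/23, 116.7.226.0/23, 116.7.228.0/23, 116.7.230.0/23


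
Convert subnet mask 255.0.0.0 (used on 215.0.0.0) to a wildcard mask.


Subnet mask: 255.0.0.0
Wildcard = 255.255.255.255 - subnet mask
255 - 255 = 0
255 - 0 = 255
255 - 0 = 255
255 - 0 = 255
Wildcard: 0.255.255.255


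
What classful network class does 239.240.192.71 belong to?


First octet: 239
Binary: 11101111
1110xxxx -> Class D (224-239)
Class D (multicast), default mask N/A


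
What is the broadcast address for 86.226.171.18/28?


Network: 86.226.171.16/28
Host bits = 4
Set all host bits to 1:
Broadcast: 86.226.171.31


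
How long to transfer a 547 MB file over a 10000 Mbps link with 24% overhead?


Effective throughput = 10000 * (1 - 24/100) = 7600 Mbps
File size in Mb = 547 * 8 = 4376 Mb
Time = 4376 / 7600
Time = 0.5758 seconds


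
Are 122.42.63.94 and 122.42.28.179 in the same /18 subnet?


Mask: 255.255.192.0
122.42.63.94 AND mask = 122.42.0.0
122.42.28.179 AND mask = 122.42.0.0
Yes, same subnet (122.42.0.0)


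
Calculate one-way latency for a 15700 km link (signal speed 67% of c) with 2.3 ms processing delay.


Speed = 0.67 * 3e5 km/s = 201000 km/s
Propagation delay = 15700 / 201000 = 0.0781 s = 78.1095 ms
Processing delay = 2.3 ms
Total one-way latency = 80.4095 ms


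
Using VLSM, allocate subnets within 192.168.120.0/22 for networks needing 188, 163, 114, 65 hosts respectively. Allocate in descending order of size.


188 hosts -> /24 (254 usable): 192.168.120.0/24
163 hosts -> /24 (254 usable): 192.168.121.0/24
114 hosts -> /25 (126 usable): 192.168.122.0/25
65 hosts -> /25 (126 usable): 192.168.122.128/25
Allocation: 192.168.120.0/24 (188 hosts, 254 usable); 192.168.121.0/24 (163 hosts, 254 usable); 192.168.122.0/25 (114 hosts, 126 usable); 192.168.122.128/25 (65 hosts, 126 usable)


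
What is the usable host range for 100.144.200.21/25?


Network: 100.144.200.0
Broadcast: 100.144.200.127
First usable = network + 1
Last usable = broadcast - 1
Range: 100.144.200.1 to 100.144.200.126


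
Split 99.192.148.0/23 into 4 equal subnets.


New prefix = 23 + 2 = 25
Each subnet has 128 addresses
  99.192.148.0/25
  99.192.148.128/25
  99.192.149.0/25
  99.192.149.128/25
Subnets: 99.192.148.0/25, 99.192.148.128/25, 99.192.149.0/25, 99.192.149.128/25


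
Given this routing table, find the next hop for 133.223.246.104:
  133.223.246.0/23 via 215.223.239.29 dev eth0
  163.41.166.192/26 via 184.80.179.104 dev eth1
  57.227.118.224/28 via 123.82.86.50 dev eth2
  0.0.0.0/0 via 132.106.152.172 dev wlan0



Longest prefix match for 133.223.246.104:
  /23 133.223.246.0: MATCH
  /26 163.41.166.192: no
  /28 57.227.118.224: no
  /0 0.0.0.0: MATCH
Selected: next-hop 215.223.239.29 via eth0 (matched /23)


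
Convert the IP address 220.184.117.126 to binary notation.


220 = 11011100
184 = 10111000
117 = 01110101
126 = 01111110
Binary: 11011100.10111000.01110101.01111110


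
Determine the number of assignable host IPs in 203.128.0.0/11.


Host bits = 32 - 11 = 21
Total addresses = 2^21 = 2097152
Usable = total - 2 (network and broadcast)
Usable hosts: 2097150


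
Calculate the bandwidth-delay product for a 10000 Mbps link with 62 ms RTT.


BDP = bandwidth * RTT
= 10000 Mbps * 62 ms
= 10000 * 1e6 * 62 / 1000 bits
= 620000000 bits
= 77500000 bytes
= 75683.5938 KB
BDP = 620000000 bits (77500000 bytes)


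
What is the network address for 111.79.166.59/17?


IP:   01101111.01001111.10100110.00111011
Mask: 11111111.11111111.10000000.00000000
AND operation:
Net:  01101111.01001111.10000000.00000000
Network: 111.79.128.0/17


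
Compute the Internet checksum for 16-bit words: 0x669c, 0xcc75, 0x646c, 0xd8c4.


Sum all words (with carry folding):
+ 0x669c = 0x669c
+ 0xcc75 = 0x3312
+ 0x646c = 0x977e
+ 0xd8c4 = 0x7043
One's complement: ~0x7043
Checksum = 0x8fbc


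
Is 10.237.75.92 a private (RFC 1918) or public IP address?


RFC 1918 private ranges:
  10.0.0.0/8 (10.0.0.0 - 10.255.255.255)
  172.16.0.0/12 (172.16.0.0 - 172.31.255.255)
  192.168.0.0/16 (192.168.0.0 - 192.168.255.255)
Private (in 10.0.0.0/8)


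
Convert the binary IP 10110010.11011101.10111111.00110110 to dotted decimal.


10110010 = 178
11011101 = 221
10111111 = 191
00110110 = 54
IP: 178.221.191.54


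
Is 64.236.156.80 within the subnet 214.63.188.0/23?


Subnet network: 214.63.188.0
Test IP AND mask: 64.236.156.0
No, 64.236.156.80 is not in 214.63.188.0/23


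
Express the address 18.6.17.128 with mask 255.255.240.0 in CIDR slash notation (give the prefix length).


Binary: 11111111.11111111.11110000.00000000
Count leading 1s
Prefix: /20


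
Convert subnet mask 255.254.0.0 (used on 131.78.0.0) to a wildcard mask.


Subnet mask: 255.254.0.0
Wildcard = 255.255.255.255 - subnet mask
255 - 255 = 0
255 - 254 = 1
255 - 0 = 255
255 - 0 = 255
Wildcard: 0.1.255.255
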